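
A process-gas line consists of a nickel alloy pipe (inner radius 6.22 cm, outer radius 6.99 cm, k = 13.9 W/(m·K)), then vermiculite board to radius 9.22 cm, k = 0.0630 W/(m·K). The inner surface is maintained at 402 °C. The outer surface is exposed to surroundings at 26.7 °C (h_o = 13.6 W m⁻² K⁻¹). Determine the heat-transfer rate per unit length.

Q' = 453 W/m

Resistance network (inner→outer):
  R'_nickel alloy = ln(0.0699/0.0622)/(2πk) = 0.1167/(2π·13.9) = 0.001336 m·K/W
  R'_vermiculite board = ln(0.0922/0.0699)/(2πk) = 0.2769/(2π·0.0630) = 0.6995 m·K/W
  R'_conv,out = 1/(2πr h) = 1/(2π·0.0922·13.6) = 0.1269 m·K/W
ΣR = 0.001336 + 0.6995 + 0.1269 = 0.8277 m·K/W
Q' = ΔT/ΣR = (402 °C − 26.7 °C)/0.8277 = 453 W/m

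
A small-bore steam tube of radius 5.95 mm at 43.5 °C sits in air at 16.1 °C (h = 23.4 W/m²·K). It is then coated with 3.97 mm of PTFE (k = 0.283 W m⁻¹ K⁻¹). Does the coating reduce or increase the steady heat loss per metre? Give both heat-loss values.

Critical radius for a cylinder: r_cr = k/h = 0.0121 m = 1.21 cm.
Outer radius after coating: r₂ = 0.00595 + 0.00397 = 0.00992 m.
Since r₁ < r_cr and r₂ ≤ r_cr, the coating moves toward the maximum at r_cr — heat loss rises.
Bare: R = 1/(2πr₁h) = 1.143 m·K/W; Q = 27.4/1.143 = 24.0 W/m.
Coated: R = R_cond + R_conv = 0.9731 m·K/W; Q = 27.4/0.9731 = 28.2 W/m.

increases: 24.0 → 28.2 W/m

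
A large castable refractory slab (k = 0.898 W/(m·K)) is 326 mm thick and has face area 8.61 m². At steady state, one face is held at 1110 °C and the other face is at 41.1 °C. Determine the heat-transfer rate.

Q = kA·ΔT/L = 0.898 × 8.61 × |1110 °C − 41.1 °C| / 0.326 = 25400 W

Q = 25.4 kW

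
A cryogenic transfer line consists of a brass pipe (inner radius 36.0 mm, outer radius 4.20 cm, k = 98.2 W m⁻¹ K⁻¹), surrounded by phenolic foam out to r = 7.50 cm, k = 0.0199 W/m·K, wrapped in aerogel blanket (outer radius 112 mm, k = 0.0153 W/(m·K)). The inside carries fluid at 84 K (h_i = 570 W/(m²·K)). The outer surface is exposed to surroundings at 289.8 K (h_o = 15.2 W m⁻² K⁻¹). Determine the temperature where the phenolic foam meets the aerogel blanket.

T = 191.3 K

Resistance network (inner→outer):
  R'_conv,in = 1/(2πr h) = 1/(2π·0.0360·570) = 0.007756 m·K/W
  R'_brass = ln(0.0420/0.0360)/(2πk) = 0.1542/(2π·98.2) = 2.498×10^-4 m·K/W
  R'_phenolic foam = ln(0.0750/0.0420)/(2πk) = 0.5798/(2π·0.0199) = 4.637 m·K/W
  R'_aerogel blanket = ln(0.112/0.0750)/(2πk) = 0.4010/(2π·0.0153) = 4.171 m·K/W
  R'_conv,out = 1/(2πr h) = 1/(2π·0.112·15.2) = 0.09349 m·K/W
ΣR = 0.007756 + 2.498×10^-4 + 4.637 + 4.171 + 0.09349 = 8.909 m·K/W
Q' = ΔT/ΣR = (84 K − 289.8 K)/8.909 = -23.10 W/m
From the inner boundary to the phenolic foam/aerogel blanket interface, ΣR_partial = 4.645 m·K/W.
T_interface = T_in − Q'·ΣR_partial = 84 K − (-23.10)(4.645) = 191.3 K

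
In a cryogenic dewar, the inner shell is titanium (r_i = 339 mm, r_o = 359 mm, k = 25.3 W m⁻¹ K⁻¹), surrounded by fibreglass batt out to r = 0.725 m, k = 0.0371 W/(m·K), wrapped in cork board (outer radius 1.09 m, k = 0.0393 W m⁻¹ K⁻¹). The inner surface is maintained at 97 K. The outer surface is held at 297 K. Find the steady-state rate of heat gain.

Resistance network (inner→outer):
  R_titanium = (1/0.339 − 1/0.359)/(4πk) = 0.1643/(4π·25.3) = 5.169×10^-4 K/W
  R_fibreglass batt = (1/0.359 − 1/0.725)/(4πk) = 1.406/(4π·0.0371) = 3.016 K/W
  R_cork board = (1/0.725 − 1/1.09)/(4πk) = 0.4619/(4π·0.0393) = 0.9352 K/W
ΣR = 5.169×10^-4 + 3.016 + 0.9352 = 3.952 K/W
Q = ΔT/ΣR = (97 K − 297 K)/3.952 = -50.6 W
(Negative Q ⇒ heat flows inward; heat gain = 50.6 W.)

Q = 50.6 W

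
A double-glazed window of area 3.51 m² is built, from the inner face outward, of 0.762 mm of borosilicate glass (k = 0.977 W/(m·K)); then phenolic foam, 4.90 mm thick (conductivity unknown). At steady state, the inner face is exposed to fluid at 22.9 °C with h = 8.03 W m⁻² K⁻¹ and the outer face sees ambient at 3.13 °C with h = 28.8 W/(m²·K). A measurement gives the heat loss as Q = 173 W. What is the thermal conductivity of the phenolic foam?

k = 0.0203 W/m·K

ΣR = ΔT/Q = |22.9 − 3.13|/173 = 0.1143 K/W
Known resistances:
  R_conv,in = 1/(hA) = 1/(8.03·3.51) = 0.03548 K/W
  R_borosilicate glass = L/(kA) = 7.62×10^-4/(0.977·3.51) = 2.222×10^-4 K/W
  R_conv,out = 1/(hA) = 1/(28.8·3.51) = 0.009892 K/W
R_phenolic foam = ΣR − ΣR_known = 0.1143 − 0.04559 = 0.06871 K/W
L/(kA) = 0.06871 ⇒ k = 0.00490/(0.06871·3.51) = 0.0203 W/m·K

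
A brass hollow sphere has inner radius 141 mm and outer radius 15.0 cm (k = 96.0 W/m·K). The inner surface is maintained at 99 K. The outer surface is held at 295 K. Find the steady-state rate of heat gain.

Q = 556 kW

Q = 4πk·ΔT/(1/r₁ − 1/r₂) = 4π × 96.0 × 196 / (1/0.141 − 1/0.150) = 5.56×10^5 W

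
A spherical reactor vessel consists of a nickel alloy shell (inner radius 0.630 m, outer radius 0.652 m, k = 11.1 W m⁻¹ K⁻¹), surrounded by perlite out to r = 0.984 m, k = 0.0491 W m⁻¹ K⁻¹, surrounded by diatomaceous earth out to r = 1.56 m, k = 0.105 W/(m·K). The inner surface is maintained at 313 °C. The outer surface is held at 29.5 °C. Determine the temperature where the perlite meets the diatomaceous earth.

T = 101 °C

Series thermal resistances, inner to outer:
  R_nickel alloy = (1/0.630 − 1/0.652)/(4πk) = 0.05356/(4π·11.1) = 3.840×10^-4 K/W
  R_perlite = (1/0.652 − 1/0.984)/(4πk) = 0.5175/(4π·0.0491) = 0.8387 K/W
  R_diatomaceous earth = (1/0.984 − 1/1.56)/(4πk) = 0.3752/(4π·0.105) = 0.2844 K/W
ΣR = 3.840×10^-4 + 0.8387 + 0.2844 = 1.123 K/W
Q = ΔT/ΣR = (313 °C − 29.5 °C)/1.123 = 252.4 W
From the inner boundary to the perlite/diatomaceous earth interface, ΣR_partial = 0.8391 K/W.
T_interface = T_in − Q·ΣR_partial = 313 °C − (252.4)(0.8391) = 101 °C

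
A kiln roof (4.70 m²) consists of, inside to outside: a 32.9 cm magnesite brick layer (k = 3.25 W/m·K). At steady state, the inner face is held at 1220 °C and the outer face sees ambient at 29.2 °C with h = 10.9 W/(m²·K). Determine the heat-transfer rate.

Resistance network (inner→outer):
  R_magnesite brick = L/(kA) = 0.329/(3.25·4.70) = 0.02154 K/W
  R_conv,out = 1/(hA) = 1/(10.9·4.70) = 0.01952 K/W
ΣR = 0.02154 + 0.01952 = 0.04106 K/W
Q = ΔT/ΣR = (1220 °C − 29.2 °C)/0.04106 = 29000 W

Q = 29.0 kW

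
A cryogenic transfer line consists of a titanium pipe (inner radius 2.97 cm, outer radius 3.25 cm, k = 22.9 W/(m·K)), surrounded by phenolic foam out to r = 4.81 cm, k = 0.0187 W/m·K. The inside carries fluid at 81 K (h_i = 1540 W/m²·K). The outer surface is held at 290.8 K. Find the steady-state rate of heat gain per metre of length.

Series thermal resistances, inner to outer:
  R'_conv,in = 1/(2πr h) = 1/(2π·0.0297·1540) = 0.003480 m·K/W
  R'_titanium = ln(0.0325/0.0297)/(2πk) = 0.09009/(2π·22.9) = 6.261×10^-4 m·K/W
  R'_phenolic foam = ln(0.0481/0.0325)/(2πk) = 0.3920/(2π·0.0187) = 3.337 m·K/W
ΣR = 0.003480 + 6.261×10^-4 + 3.337 = 3.341 m·K/W
Q' = ΔT/ΣR = (81 K − 290.8 K)/3.341 = -62.8 W/m
(Negative Q' ⇒ heat flows inward; heat gain = 62.8 W/m.)

Q' = 62.8 W/m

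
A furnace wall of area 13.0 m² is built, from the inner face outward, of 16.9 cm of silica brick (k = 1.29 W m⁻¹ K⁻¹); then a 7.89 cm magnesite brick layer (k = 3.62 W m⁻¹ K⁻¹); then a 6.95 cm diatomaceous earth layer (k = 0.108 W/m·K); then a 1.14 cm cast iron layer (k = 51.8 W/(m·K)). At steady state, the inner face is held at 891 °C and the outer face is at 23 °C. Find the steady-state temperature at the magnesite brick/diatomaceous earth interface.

T = 724 °C

Series thermal resistances, inner to outer:
  R_silica brick = L/(kA) = 0.169/(1.29·13.0) = 0.01008 K/W
  R_magnesite brick = L/(kA) = 0.0789/(3.62·13.0) = 0.001677 K/W
  R_diatomaceous earth = L/(kA) = 0.0695/(0.108·13.0) = 0.04950 K/W
  R_cast iron = L/(kA) = 0.0114/(51.8·13.0) = 1.693×10^-5 K/W
ΣR = 0.01008 + 0.001677 + 0.04950 + 1.693×10^-5 = 0.06127 K/W
Q = ΔT/ΣR = (891 °C − 23 °C)/0.06127 = 14170 W
From the inner boundary to the magnesite brick/diatomaceous earth interface, ΣR_partial = 0.01176 K/W.
T_interface = T_in − Q·ΣR_partial = 891 °C − (14170)(0.01176) = 724 °C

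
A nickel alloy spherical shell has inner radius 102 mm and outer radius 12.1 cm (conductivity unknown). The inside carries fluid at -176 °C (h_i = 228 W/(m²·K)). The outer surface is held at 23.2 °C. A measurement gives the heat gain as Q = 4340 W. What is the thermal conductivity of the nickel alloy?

ΣR = ΔT/Q = |-176 − 23.2|/4340 = 0.04590 K/W
Known resistances:
  R_conv,in = 1/(4πr²h) = 1/(4π·0.102²·228) = 0.03355 K/W
R_nickel alloy = ΣR − ΣR_known = 0.04590 − 0.03355 = 0.01235 K/W
(1/r₁−1/r₂)/(4πk) = 0.01235 ⇒ k = 1.539/(4π·0.01235) = 9.92 W/m·K

k = 9.92 W/m·K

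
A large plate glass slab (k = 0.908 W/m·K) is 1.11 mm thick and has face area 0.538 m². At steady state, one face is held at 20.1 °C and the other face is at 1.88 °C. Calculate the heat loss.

Q = 8.02 kW

Q = kA·ΔT/L = 0.908 × 0.538 × |20.1 °C − 1.88 °C| / 0.00111 = 8020 W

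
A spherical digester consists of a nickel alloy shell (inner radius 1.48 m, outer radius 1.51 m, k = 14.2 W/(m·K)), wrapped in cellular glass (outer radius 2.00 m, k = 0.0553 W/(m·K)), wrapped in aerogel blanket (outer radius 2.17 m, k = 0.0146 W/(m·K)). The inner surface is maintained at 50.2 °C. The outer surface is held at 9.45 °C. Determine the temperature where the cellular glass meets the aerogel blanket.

T = 28.9 °C

Treat each layer as a resistance in series:
  R_nickel alloy = (1/1.48 − 1/1.51)/(4πk) = 0.01342/(4π·14.2) = 7.523×10^-5 K/W
  R_cellular glass = (1/1.51 − 1/2.00)/(4πk) = 0.1623/(4π·0.0553) = 0.2335 K/W
  R_aerogel blanket = (1/2.00 − 1/2.17)/(4πk) = 0.03917/(4π·0.0146) = 0.2135 K/W
ΣR = 7.523×10^-5 + 0.2335 + 0.2135 = 0.4471 K/W
Q = ΔT/ΣR = (50.2 °C − 9.45 °C)/0.4471 = 91.14 W
From the inner boundary to the cellular glass/aerogel blanket interface, ΣR_partial = 0.2336 K/W.
T_interface = T_in − Q·ΣR_partial = 50.2 °C − (91.14)(0.2336) = 28.9 °C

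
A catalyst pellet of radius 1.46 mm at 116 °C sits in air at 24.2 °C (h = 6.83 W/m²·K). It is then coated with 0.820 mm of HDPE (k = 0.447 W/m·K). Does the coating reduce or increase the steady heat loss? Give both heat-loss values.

increases: 0.0168 → 0.0402 W

Critical radius for a sphere: r_cr = 2k/h = 0.131 m = 13.1 cm.
Outer radius after coating: r₂ = 0.00146 + 8.20×10^-4 = 0.002280 m.
Since r₁ < r_cr and r₂ ≤ r_cr, the coating moves toward the maximum at r_cr — heat loss rises.
Bare: R = 1/(4πr₁²h) = 5466 K/W; Q = 91.8/5466 = 0.0168 W.
Coated: R = R_cond + R_conv = 2285 K/W; Q = 91.8/2285 = 0.0402 W.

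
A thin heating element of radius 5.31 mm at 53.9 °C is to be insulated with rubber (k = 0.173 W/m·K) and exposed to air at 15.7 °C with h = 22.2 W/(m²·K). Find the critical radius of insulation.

For a cylinder, r_cr = k_ins/h = 0.173/22.2 = 0.00779 m = 0.779 cm

r_cr = 0.779 cm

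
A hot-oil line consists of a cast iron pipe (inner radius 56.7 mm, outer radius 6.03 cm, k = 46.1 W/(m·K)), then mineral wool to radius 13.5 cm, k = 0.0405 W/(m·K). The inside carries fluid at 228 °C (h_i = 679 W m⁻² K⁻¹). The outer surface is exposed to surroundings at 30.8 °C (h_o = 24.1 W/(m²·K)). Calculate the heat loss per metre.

Q' = 61.2 W/m

Resistance network (inner→outer):
  R'_conv,in = 1/(2πr h) = 1/(2π·0.0567·679) = 0.004134 m·K/W
  R'_cast iron = ln(0.0603/0.0567)/(2πk) = 0.06156/(2π·46.1) = 2.125×10^-4 m·K/W
  R'_mineral wool = ln(0.135/0.0603)/(2πk) = 0.8059/(2π·0.0405) = 3.167 m·K/W
  R'_conv,out = 1/(2πr h) = 1/(2π·0.135·24.1) = 0.04892 m·K/W
ΣR = 0.004134 + 2.125×10^-4 + 3.167 + 0.04892 = 3.220 m·K/W
Q' = ΔT/ΣR = (228 °C − 30.8 °C)/3.220 = 61.2 W/m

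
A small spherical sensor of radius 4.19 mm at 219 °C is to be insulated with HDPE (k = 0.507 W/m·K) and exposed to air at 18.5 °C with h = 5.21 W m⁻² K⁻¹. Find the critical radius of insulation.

For a sphere, r_cr = 2k_ins/h = 2·0.507/5.21 = 0.195 m = 19.5 cm

r_cr = 19.5 cm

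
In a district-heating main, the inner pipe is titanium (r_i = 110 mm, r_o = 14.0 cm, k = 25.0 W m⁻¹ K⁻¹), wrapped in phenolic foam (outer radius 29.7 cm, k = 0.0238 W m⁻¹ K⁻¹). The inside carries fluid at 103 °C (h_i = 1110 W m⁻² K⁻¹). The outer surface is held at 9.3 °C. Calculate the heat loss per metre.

Q' = 18.6 W/m

Treat each layer as a resistance in series:
  R'_conv,in = 1/(2πr h) = 1/(2π·0.110·1110) = 0.001303 m·K/W
  R'_titanium = ln(0.140/0.110)/(2πk) = 0.2412/(2π·25.0) = 0.001535 m·K/W
  R'_phenolic foam = ln(0.297/0.140)/(2πk) = 0.7521/(2π·0.0238) = 5.029 m·K/W
ΣR = 0.001303 + 0.001535 + 5.029 = 5.032 m·K/W
Q' = ΔT/ΣR = (103 °C − 9.3 °C)/5.032 = 18.6 W/m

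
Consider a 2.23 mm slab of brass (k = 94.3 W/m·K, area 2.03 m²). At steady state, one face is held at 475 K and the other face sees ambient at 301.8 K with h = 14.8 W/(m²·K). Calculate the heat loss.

Series thermal resistances, inner to outer:
  R_brass = L/(kA) = 0.00223/(94.3·2.03) = 1.165×10^-5 K/W
  R_conv,out = 1/(hA) = 1/(14.8·2.03) = 0.03328 K/W
ΣR = 1.165×10^-5 + 0.03328 = 0.03329 K/W
Q = ΔT/ΣR = (475 K − 301.8 K)/0.03329 = 5200 W

Q = 5.20 kW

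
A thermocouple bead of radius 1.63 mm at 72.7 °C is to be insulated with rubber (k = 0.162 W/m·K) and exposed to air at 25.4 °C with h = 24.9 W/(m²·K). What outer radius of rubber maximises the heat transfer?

r_cr = 1.30 cm

For a sphere, r_cr = 2k_ins/h = 2·0.162/24.9 = 0.0130 m = 1.30 cm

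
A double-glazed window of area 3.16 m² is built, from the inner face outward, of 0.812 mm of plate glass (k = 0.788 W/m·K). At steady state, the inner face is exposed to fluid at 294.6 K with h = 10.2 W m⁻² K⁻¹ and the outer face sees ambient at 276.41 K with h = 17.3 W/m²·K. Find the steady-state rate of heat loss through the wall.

Series thermal resistances, inner to outer:
  R_conv,in = 1/(hA) = 1/(10.2·3.16) = 0.03103 K/W
  R_plate glass = L/(kA) = 8.12×10^-4/(0.788·3.16) = 3.261×10^-4 K/W
  R_conv,out = 1/(hA) = 1/(17.3·3.16) = 0.01829 K/W
ΣR = 0.03103 + 3.261×10^-4 + 0.01829 = 0.04965 K/W
Q = ΔT/ΣR = (294.6 K − 276.41 K)/0.04965 = 366 W

Q = 366 W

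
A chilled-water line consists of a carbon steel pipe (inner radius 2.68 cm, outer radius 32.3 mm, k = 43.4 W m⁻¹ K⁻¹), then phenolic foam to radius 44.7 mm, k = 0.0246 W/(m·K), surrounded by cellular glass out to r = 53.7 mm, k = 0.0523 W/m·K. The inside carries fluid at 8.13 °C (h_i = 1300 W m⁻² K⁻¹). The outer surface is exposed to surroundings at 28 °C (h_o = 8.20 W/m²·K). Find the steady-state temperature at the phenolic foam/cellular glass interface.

Series thermal resistances, inner to outer:
  R'_conv,in = 1/(2πr h) = 1/(2π·0.0268·1300) = 0.004568 m·K/W
  R'_carbon steel = ln(0.0323/0.0268)/(2πk) = 0.1867/(2π·43.4) = 6.845×10^-4 m·K/W
  R'_phenolic foam = ln(0.0447/0.0323)/(2πk) = 0.3249/(2π·0.0246) = 2.102 m·K/W
  R'_cellular glass = ln(0.0537/0.0447)/(2πk) = 0.1834/(2π·0.0523) = 0.5582 m·K/W
  R'_conv,out = 1/(2πr h) = 1/(2π·0.0537·8.20) = 0.3614 m·K/W
ΣR = 0.004568 + 6.845×10^-4 + 2.102 + 0.5582 + 0.3614 = 3.027 m·K/W
Q' = ΔT/ΣR = (8.13 °C − 28 °C)/3.027 = -6.564 W/m
From the inner boundary to the phenolic foam/cellular glass interface, ΣR_partial = 2.107 m·K/W.
T_interface = T_in − Q'·ΣR_partial = 8.13 °C − (-6.564)(2.107) = 22.0 °C

T = 22.0 °C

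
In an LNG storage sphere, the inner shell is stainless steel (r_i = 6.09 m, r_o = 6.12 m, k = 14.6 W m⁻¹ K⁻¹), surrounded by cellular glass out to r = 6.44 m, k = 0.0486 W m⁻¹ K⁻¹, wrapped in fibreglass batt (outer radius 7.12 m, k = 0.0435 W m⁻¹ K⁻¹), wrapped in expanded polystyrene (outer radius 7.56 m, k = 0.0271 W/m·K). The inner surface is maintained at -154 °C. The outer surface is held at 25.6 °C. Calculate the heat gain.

Series thermal resistances, inner to outer:
  R_stainless steel = (1/6.09 − 1/6.12)/(4πk) = 8.049×10^-4/(4π·14.6) = 4.387×10^-6 K/W
  R_cellular glass = (1/6.12 − 1/6.44)/(4πk) = 0.008119/(4π·0.0486) = 0.01329 K/W
  R_fibreglass batt = (1/6.44 − 1/7.12)/(4πk) = 0.01483/(4π·0.0435) = 0.02713 K/W
  R_expanded polystyrene = (1/7.12 − 1/7.56)/(4πk) = 0.008174/(4π·0.0271) = 0.02400 K/W
ΣR = 4.387×10^-6 + 0.01329 + 0.02713 + 0.02400 = 0.06442 K/W
Q = ΔT/ΣR = (-154 °C − 25.6 °C)/0.06442 = -2790 W
(Negative Q ⇒ heat flows inward; heat gain = 2790 W.)

Q = 2790 W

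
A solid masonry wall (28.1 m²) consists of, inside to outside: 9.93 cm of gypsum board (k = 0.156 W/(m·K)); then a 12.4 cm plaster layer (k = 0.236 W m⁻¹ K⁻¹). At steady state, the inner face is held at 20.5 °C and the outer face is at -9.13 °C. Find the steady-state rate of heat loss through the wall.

Resistance network (inner→outer):
  R_gypsum board = L/(kA) = 0.0993/(0.156·28.1) = 0.02265 K/W
  R_plaster = L/(kA) = 0.124/(0.236·28.1) = 0.01870 K/W
ΣR = 0.02265 + 0.01870 = 0.04135 K/W
Q = ΔT/ΣR = (20.5 °C − -9.13 °C)/0.04135 = 717 W

Q = 717 W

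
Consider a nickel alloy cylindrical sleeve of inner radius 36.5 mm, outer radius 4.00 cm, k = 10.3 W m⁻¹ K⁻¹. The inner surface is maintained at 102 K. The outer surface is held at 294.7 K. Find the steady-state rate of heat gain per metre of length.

Q' = 2πk·ΔT/ln(r₂/r₁) = 2π × 10.3 × 192.7 / ln(0.0400/0.0365) = 1.36×10^5 W/m

Q' = 1.36×10^5 W/m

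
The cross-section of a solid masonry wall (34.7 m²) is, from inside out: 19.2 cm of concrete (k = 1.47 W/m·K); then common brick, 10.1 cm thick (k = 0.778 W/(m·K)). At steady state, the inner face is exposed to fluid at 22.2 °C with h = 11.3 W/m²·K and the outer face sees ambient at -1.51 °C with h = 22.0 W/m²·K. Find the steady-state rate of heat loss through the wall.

Q = 2.09 kW

Treat each layer as a resistance in series:
  R_conv,in = 1/(hA) = 1/(11.3·34.7) = 0.002550 K/W
  R_concrete = L/(kA) = 0.192/(1.47·34.7) = 0.003764 K/W
  R_common brick = L/(kA) = 0.101/(0.778·34.7) = 0.003741 K/W
  R_conv,out = 1/(hA) = 1/(22.0·34.7) = 0.001310 K/W
ΣR = 0.002550 + 0.003764 + 0.003741 + 0.001310 = 0.01137 K/W
Q = ΔT/ΣR = (22.2 °C − -1.51 °C)/0.01137 = 2090 W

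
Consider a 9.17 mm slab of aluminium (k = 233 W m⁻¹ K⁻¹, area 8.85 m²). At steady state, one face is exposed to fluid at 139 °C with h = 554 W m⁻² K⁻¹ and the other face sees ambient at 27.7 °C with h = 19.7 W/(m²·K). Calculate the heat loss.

Treat each layer as a resistance in series:
  R_conv,in = 1/(hA) = 1/(554·8.85) = 2.040×10^-4 K/W
  R_aluminium = L/(kA) = 0.00917/(233·8.85) = 4.447×10^-6 K/W
  R_conv,out = 1/(hA) = 1/(19.7·8.85) = 0.005736 K/W
ΣR = 2.040×10^-4 + 4.447×10^-6 + 0.005736 = 0.005944 K/W
Q = ΔT/ΣR = (139 °C − 27.7 °C)/0.005944 = 18700 W

Q = 18700 W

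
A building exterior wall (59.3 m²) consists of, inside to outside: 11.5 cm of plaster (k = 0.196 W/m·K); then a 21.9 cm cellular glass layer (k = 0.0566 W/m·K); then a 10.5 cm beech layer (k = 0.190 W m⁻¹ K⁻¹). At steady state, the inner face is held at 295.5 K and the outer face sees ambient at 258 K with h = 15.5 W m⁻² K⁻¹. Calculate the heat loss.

Treat each layer as a resistance in series:
  R_plaster = L/(kA) = 0.115/(0.196·59.3) = 0.009894 K/W
  R_cellular glass = L/(kA) = 0.219/(0.0566·59.3) = 0.06525 K/W
  R_beech = L/(kA) = 0.105/(0.190·59.3) = 0.009319 K/W
  R_conv,out = 1/(hA) = 1/(15.5·59.3) = 0.001088 K/W
ΣR = 0.009894 + 0.06525 + 0.009319 + 0.001088 = 0.08555 K/W
Q = ΔT/ΣR = (295.5 K − 258 K)/0.08555 = 438 W

Q = 438 W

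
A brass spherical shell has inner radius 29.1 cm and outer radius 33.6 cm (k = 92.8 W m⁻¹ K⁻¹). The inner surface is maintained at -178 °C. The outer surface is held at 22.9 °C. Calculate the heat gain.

Q = 509 kW

Q = 4πk·ΔT/(1/r₁ − 1/r₂) = 4π × 92.8 × 200.9 / (1/0.291 − 1/0.336) = 5.09×10^5 W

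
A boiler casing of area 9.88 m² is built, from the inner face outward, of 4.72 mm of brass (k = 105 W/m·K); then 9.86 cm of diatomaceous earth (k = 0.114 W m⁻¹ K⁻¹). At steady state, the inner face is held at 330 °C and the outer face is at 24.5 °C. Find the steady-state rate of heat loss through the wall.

Series thermal resistances, inner to outer:
  R_brass = L/(kA) = 0.00472/(105·9.88) = 4.550×10^-6 K/W
  R_diatomaceous earth = L/(kA) = 0.0986/(0.114·9.88) = 0.08754 K/W
ΣR = 4.550×10^-6 + 0.08754 = 0.08754 K/W
Q = ΔT/ΣR = (330 °C − 24.5 °C)/0.08754 = 3490 W

Q = 3490 W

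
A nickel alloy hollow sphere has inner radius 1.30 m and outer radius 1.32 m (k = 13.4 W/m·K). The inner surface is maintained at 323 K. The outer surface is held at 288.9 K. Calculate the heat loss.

Q = 4πk·ΔT/(1/r₁ − 1/r₂) = 4π × 13.4 × 34.1 / (1/1.30 − 1/1.32) = 4.93×10^5 W

Q = 4.93×10^5 W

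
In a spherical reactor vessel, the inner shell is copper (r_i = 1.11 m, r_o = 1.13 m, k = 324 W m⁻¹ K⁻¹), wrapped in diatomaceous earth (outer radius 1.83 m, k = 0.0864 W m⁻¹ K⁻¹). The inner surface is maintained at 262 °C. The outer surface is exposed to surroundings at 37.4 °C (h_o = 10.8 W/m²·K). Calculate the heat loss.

Resistance network (inner→outer):
  R_copper = (1/1.11 − 1/1.13)/(4πk) = 0.01595/(4π·324) = 3.916×10^-6 K/W
  R_diatomaceous earth = (1/1.13 − 1/1.83)/(4πk) = 0.3385/(4π·0.0864) = 0.3118 K/W
  R_conv,out = 1/(4πr²h) = 1/(4π·1.83²·10.8) = 0.002200 K/W
ΣR = 3.916×10^-6 + 0.3118 + 0.002200 = 0.3140 K/W
Q = ΔT/ΣR = (262 °C − 37.4 °C)/0.3140 = 715 W

Q = 715 W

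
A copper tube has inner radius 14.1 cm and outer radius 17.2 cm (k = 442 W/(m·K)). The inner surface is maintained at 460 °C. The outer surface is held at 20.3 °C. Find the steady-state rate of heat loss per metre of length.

Q' = 2πk·ΔT/ln(r₂/r₁) = 2π × 442 × 439.7 / ln(0.172/0.141) = 6.14×10^6 W/m

Q' = 6140 kW/m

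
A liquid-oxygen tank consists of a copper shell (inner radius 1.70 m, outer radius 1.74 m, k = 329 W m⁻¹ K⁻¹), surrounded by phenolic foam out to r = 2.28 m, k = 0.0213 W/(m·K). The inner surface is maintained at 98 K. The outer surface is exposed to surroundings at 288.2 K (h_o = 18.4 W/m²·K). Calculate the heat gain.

Resistance network (inner→outer):
  R_copper = (1/1.70 − 1/1.74)/(4πk) = 0.01352/(4π·329) = 3.271×10^-6 K/W
  R_phenolic foam = (1/1.74 − 1/2.28)/(4πk) = 0.1361/(4π·0.0213) = 0.5085 K/W
  R_conv,out = 1/(4πr²h) = 1/(4π·2.28²·18.4) = 8.320×10^-4 K/W
ΣR = 3.271×10^-6 + 0.5085 + 8.320×10^-4 = 0.5093 K/W
Q = ΔT/ΣR = (98 K − 288.2 K)/0.5093 = -373 W
(Negative Q ⇒ heat flows inward; heat gain = 373 W.)

Q = 373 W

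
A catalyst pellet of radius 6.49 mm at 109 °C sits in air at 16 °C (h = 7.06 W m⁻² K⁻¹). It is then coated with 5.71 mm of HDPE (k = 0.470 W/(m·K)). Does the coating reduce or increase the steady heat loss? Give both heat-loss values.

Critical radius for a sphere: r_cr = 2k/h = 0.133 m = 13.3 cm.
Outer radius after coating: r₂ = 0.00649 + 0.00571 = 0.01220 m.
Since r₁ < r_cr and r₂ ≤ r_cr, the coating moves toward the maximum at r_cr — heat loss rises.
Bare: R = 1/(4πr₁²h) = 267.6 K/W; Q = 93/267.6 = 0.348 W.
Coated: R = R_cond + R_conv = 87.94 K/W; Q = 93/87.94 = 1.06 W.

increases: 0.348 → 1.06 W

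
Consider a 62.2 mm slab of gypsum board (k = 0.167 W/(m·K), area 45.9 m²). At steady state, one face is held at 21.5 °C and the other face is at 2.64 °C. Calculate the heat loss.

Q = kA·ΔT/L = 0.167 × 45.9 × |21.5 °C − 2.64 °C| / 0.0622 = 2320 W

Q = 2.32 kW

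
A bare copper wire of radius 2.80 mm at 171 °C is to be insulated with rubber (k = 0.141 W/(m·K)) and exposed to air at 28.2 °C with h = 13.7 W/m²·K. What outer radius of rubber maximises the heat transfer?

For a cylinder, r_cr = k_ins/h = 0.141/13.7 = 0.0103 m = 1.03 cm

r_cr = 1.03 cm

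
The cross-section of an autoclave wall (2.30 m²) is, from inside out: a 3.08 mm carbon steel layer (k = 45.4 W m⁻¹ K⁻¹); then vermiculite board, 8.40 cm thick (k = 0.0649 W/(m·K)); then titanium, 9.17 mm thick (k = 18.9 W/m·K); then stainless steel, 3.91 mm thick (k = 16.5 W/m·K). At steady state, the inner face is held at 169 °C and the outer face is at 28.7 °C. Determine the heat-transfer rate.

Q = 249 W

Treat each layer as a resistance in series:
  R_carbon steel = L/(kA) = 0.00308/(45.4·2.30) = 2.950×10^-5 K/W
  R_vermiculite board = L/(kA) = 0.0840/(0.0649·2.30) = 0.5627 K/W
  R_titanium = L/(kA) = 0.00917/(18.9·2.30) = 2.110×10^-4 K/W
  R_stainless steel = L/(kA) = 0.00391/(16.5·2.30) = 1.030×10^-4 K/W
ΣR = 2.950×10^-5 + 0.5627 + 2.110×10^-4 + 1.030×10^-4 = 0.5630 K/W
Q = ΔT/ΣR = (169 °C − 28.7 °C)/0.5630 = 249 W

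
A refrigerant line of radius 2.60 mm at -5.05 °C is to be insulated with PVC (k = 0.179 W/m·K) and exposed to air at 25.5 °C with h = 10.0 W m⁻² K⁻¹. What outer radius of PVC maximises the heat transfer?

For a cylinder, r_cr = k_ins/h = 0.179/10.0 = 0.0179 m = 1.79 cm

r_cr = 1.79 cm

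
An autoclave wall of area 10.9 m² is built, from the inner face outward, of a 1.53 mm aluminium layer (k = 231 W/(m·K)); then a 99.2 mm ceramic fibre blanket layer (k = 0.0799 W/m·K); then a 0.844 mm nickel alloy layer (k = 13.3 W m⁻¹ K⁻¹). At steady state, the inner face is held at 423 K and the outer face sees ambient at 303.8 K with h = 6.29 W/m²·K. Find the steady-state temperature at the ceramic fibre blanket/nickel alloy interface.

Resistance network (inner→outer):
  R_aluminium = L/(kA) = 0.00153/(231·10.9) = 6.076×10^-7 K/W
  R_ceramic fibre blanket = L/(kA) = 0.0992/(0.0799·10.9) = 0.1139 K/W
  R_nickel alloy = L/(kA) = 8.44×10^-4/(13.3·10.9) = 5.822×10^-6 K/W
  R_conv,out = 1/(hA) = 1/(6.29·10.9) = 0.01459 K/W
ΣR = 6.076×10^-7 + 0.1139 + 5.822×10^-6 + 0.01459 = 0.1285 K/W
Q = ΔT/ΣR = (423 K − 303.8 K)/0.1285 = 927.6 W
From the inner boundary to the ceramic fibre blanket/nickel alloy interface, ΣR_partial = 0.1139 K/W.
T_interface = T_in − Q·ΣR_partial = 423 K − (927.6)(0.1139) = 317.3 K

T = 317.3 K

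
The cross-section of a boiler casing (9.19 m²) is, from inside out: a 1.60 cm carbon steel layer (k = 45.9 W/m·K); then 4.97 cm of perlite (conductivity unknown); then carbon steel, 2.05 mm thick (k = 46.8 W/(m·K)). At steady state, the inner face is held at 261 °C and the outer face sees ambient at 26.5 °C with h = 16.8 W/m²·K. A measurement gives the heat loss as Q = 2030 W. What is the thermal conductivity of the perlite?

k = 0.0496 W/m·K

ΣR = ΔT/Q = |261 − 26.5|/2030 = 0.1155 K/W
Known resistances:
  R_carbon steel = L/(kA) = 0.0160/(45.9·9.19) = 3.793×10^-5 K/W
  R_carbon steel = L/(kA) = 0.00205/(46.8·9.19) = 4.766×10^-6 K/W
  R_conv,out = 1/(hA) = 1/(16.8·9.19) = 0.006477 K/W
R_perlite = ΣR − ΣR_known = 0.1155 − 0.006520 = 0.1090 K/W
L/(kA) = 0.1090 ⇒ k = 0.0497/(0.1090·9.19) = 0.0496 W/m·K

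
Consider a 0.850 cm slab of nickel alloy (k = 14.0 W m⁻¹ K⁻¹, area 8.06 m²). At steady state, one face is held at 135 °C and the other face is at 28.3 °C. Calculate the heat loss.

Q = kA·ΔT/L = 14.0 × 8.06 × |135 °C − 28.3 °C| / 0.00850 = 1.42×10^6 W

Q = 1.42×10^6 W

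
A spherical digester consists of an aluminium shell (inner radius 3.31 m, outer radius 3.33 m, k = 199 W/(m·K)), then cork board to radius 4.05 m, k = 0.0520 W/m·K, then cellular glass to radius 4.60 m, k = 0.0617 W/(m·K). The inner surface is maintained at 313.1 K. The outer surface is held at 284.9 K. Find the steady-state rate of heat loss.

Q = 235 W

Treat each layer as a resistance in series:
  R_aluminium = (1/3.31 − 1/3.33)/(4πk) = 0.001815/(4π·199) = 7.256×10^-7 K/W
  R_cork board = (1/3.33 − 1/4.05)/(4πk) = 0.05339/(4π·0.0520) = 0.08170 K/W
  R_cellular glass = (1/4.05 − 1/4.60)/(4πk) = 0.02952/(4π·0.0617) = 0.03808 K/W
ΣR = 7.256×10^-7 + 0.08170 + 0.03808 = 0.1198 K/W
Q = ΔT/ΣR = (313.1 K − 284.9 K)/0.1198 = 235 W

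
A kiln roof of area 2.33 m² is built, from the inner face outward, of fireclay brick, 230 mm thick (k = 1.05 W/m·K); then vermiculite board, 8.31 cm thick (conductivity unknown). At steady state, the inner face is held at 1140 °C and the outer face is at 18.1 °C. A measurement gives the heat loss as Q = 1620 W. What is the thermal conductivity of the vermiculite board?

k = 0.0596 W/m·K

ΣR = ΔT/Q = |1140 − 18.1|/1620 = 0.6925 K/W
Known resistances:
  R_fireclay brick = L/(kA) = 0.230/(1.05·2.33) = 0.09401 K/W
R_vermiculite board = ΣR − ΣR_known = 0.6925 − 0.09401 = 0.5985 K/W
L/(kA) = 0.5985 ⇒ k = 0.0831/(0.5985·2.33) = 0.0596 W/m·K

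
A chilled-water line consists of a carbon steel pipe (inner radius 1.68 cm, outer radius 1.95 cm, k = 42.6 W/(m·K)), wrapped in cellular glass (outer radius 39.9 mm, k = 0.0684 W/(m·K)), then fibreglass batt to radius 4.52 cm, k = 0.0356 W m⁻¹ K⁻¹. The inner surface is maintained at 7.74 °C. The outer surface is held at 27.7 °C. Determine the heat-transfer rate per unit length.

Q' = 8.97 W/m

Treat each layer as a resistance in series:
  R'_carbon steel = ln(0.0195/0.0168)/(2πk) = 0.1490/(2π·42.6) = 5.568×10^-4 m·K/W
  R'_cellular glass = ln(0.0399/0.0195)/(2πk) = 0.7160/(2π·0.0684) = 1.666 m·K/W
  R'_fibreglass batt = ln(0.0452/0.0399)/(2πk) = 0.1247/(2π·0.0356) = 0.5576 m·K/W
ΣR = 5.568×10^-4 + 1.666 + 0.5576 = 2.224 m·K/W
Q' = ΔT/ΣR = (7.74 °C − 27.7 °C)/2.224 = -8.97 W/m
(Negative Q' ⇒ heat flows inward; heat gain = 8.97 W/m.)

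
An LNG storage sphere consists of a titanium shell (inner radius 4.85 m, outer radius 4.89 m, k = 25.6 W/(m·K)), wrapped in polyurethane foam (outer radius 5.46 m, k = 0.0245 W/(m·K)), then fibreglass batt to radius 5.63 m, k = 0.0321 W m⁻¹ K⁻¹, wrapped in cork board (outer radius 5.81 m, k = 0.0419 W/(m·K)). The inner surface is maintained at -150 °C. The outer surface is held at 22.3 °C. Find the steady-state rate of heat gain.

Q = 1840 W

Treat each layer as a resistance in series:
  R_titanium = (1/4.85 − 1/4.89)/(4πk) = 0.001687/(4π·25.6) = 5.243×10^-6 K/W
  R_polyurethane foam = (1/4.89 − 1/5.46)/(4πk) = 0.02135/(4π·0.0245) = 0.06934 K/W
  R_fibreglass batt = (1/5.46 − 1/5.63)/(4πk) = 0.005530/(4π·0.0321) = 0.01371 K/W
  R_cork board = (1/5.63 − 1/5.81)/(4πk) = 0.005503/(4π·0.0419) = 0.01045 K/W
ΣR = 5.243×10^-6 + 0.06934 + 0.01371 + 0.01045 = 0.09351 K/W
Q = ΔT/ΣR = (-150 °C − 22.3 °C)/0.09351 = -1840 W
(Negative Q ⇒ heat flows inward; heat gain = 1840 W.)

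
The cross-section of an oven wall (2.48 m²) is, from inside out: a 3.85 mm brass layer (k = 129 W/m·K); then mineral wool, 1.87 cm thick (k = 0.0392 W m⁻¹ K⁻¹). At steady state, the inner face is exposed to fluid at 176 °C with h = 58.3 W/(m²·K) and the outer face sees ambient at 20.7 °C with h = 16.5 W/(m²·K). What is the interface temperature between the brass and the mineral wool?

Resistance network (inner→outer):
  R_conv,in = 1/(hA) = 1/(58.3·2.48) = 0.006916 K/W
  R_brass = L/(kA) = 0.00385/(129·2.48) = 1.203×10^-5 K/W
  R_mineral wool = L/(kA) = 0.0187/(0.0392·2.48) = 0.1924 K/W
  R_conv,out = 1/(hA) = 1/(16.5·2.48) = 0.02444 K/W
ΣR = 0.006916 + 1.203×10^-5 + 0.1924 + 0.02444 = 0.2238 K/W
Q = ΔT/ΣR = (176 °C − 20.7 °C)/0.2238 = 693.9 W
From the inner boundary to the brass/mineral wool interface, ΣR_partial = 0.006928 K/W.
T_interface = T_in − Q·ΣR_partial = 176 °C − (693.9)(0.006928) = 171 °C

T = 171 °C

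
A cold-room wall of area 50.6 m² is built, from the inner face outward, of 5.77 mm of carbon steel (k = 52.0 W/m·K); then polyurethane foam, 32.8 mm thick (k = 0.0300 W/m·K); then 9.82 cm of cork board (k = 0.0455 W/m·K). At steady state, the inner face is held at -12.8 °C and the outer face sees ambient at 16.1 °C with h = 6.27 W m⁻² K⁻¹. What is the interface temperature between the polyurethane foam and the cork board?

T = -3.54 °C

Resistance network (inner→outer):
  R_carbon steel = L/(kA) = 0.00577/(52.0·50.6) = 2.193×10^-6 K/W
  R_polyurethane foam = L/(kA) = 0.0328/(0.0300·50.6) = 0.02161 K/W
  R_cork board = L/(kA) = 0.0982/(0.0455·50.6) = 0.04265 K/W
  R_conv,out = 1/(hA) = 1/(6.27·50.6) = 0.003152 K/W
ΣR = 2.193×10^-6 + 0.02161 + 0.04265 + 0.003152 = 0.06741 K/W
Q = ΔT/ΣR = (-12.8 °C − 16.1 °C)/0.06741 = -428.7 W
From the inner boundary to the polyurethane foam/cork board interface, ΣR_partial = 0.02161 K/W.
T_interface = T_in − Q·ΣR_partial = -12.8 °C − (-428.7)(0.02161) = -3.54 °C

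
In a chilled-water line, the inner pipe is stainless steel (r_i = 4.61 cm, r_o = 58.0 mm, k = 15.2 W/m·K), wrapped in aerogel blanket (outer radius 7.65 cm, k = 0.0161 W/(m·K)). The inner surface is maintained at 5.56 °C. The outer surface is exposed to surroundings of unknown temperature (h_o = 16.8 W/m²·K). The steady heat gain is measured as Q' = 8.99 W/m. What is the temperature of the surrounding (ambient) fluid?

Sum the resistances:
  R'_stainless steel = ln(0.0580/0.0461)/(2πk) = 0.2296/(2π·15.2) = 0.002404 m·K/W
  R'_aerogel blanket = ln(0.0765/0.0580)/(2πk) = 0.2768/(2π·0.0161) = 2.737 m·K/W
  R'_conv,out = 1/(2πr h) = 1/(2π·0.0765·16.8) = 0.1238 m·K/W
ΣR = 2.863 m·K/W
ΔT = Q'·ΣR = 8.99 × 2.863 = 25.74 K
Heat flows inward, so T_out = T_in + ΔT = 5.56 + 25.74 = 31.3 °C

T_out = 31.3 °C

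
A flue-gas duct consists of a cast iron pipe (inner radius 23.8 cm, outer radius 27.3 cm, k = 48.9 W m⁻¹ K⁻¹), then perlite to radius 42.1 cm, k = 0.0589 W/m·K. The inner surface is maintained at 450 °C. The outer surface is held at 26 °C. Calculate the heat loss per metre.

Treat each layer as a resistance in series:
  R'_cast iron = ln(0.273/0.238)/(2πk) = 0.1372/(2π·48.9) = 4.465×10^-4 m·K/W
  R'_perlite = ln(0.421/0.273)/(2πk) = 0.4332/(2π·0.0589) = 1.170 m·K/W
ΣR = 4.465×10^-4 + 1.170 = 1.170 m·K/W
Q' = ΔT/ΣR = (450 °C − 26 °C)/1.170 = 362 W/m

Q' = 362 W/m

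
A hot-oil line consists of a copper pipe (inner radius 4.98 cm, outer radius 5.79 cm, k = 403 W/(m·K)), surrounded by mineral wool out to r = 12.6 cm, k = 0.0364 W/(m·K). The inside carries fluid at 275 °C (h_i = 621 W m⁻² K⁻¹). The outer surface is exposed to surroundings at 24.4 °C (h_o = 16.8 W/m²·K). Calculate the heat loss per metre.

Series thermal resistances, inner to outer:
  R'_conv,in = 1/(2πr h) = 1/(2π·0.0498·621) = 0.005146 m·K/W
  R'_copper = ln(0.0579/0.0498)/(2πk) = 0.1507/(2π·403) = 5.952×10^-5 m·K/W
  R'_mineral wool = ln(0.126/0.0579)/(2πk) = 0.7776/(2π·0.0364) = 3.400 m·K/W
  R'_conv,out = 1/(2πr h) = 1/(2π·0.126·16.8) = 0.07519 m·K/W
ΣR = 0.005146 + 5.952×10^-5 + 3.400 + 0.07519 = 3.480 m·K/W
Q' = ΔT/ΣR = (275 °C − 24.4 °C)/3.480 = 72.0 W/m

Q' = 72.0 W/m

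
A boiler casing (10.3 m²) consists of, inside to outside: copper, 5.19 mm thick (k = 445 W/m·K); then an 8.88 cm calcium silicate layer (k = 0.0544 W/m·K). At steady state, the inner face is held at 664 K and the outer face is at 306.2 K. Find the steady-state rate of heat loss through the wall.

Resistance network (inner→outer):
  R_copper = L/(kA) = 0.00519/(445·10.3) = 1.132×10^-6 K/W
  R_calcium silicate = L/(kA) = 0.0888/(0.0544·10.3) = 0.1585 K/W
ΣR = 1.132×10^-6 + 0.1585 = 0.1585 K/W
Q = ΔT/ΣR = (664 K − 306.2 K)/0.1585 = 2260 W

Q = 2.26 kW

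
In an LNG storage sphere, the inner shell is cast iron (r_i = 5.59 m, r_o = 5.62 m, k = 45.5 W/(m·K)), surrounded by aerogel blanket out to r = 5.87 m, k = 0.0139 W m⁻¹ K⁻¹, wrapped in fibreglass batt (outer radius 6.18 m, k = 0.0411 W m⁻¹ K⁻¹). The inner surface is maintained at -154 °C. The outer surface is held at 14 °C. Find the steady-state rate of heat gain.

Q = 2.80 kW

Resistance network (inner→outer):
  R_cast iron = (1/5.59 − 1/5.62)/(4πk) = 9.549×10^-4/(4π·45.5) = 1.670×10^-6 K/W
  R_aerogel blanket = (1/5.62 − 1/5.87)/(4πk) = 0.007578/(4π·0.0139) = 0.04339 K/W
  R_fibreglass batt = (1/5.87 − 1/6.18)/(4πk) = 0.008545/(4π·0.0411) = 0.01655 K/W
ΣR = 1.670×10^-6 + 0.04339 + 0.01655 = 0.05994 K/W
Q = ΔT/ΣR = (-154 °C − 14 °C)/0.05994 = -2800 W
(Negative Q ⇒ heat flows inward; heat gain = 2800 W.)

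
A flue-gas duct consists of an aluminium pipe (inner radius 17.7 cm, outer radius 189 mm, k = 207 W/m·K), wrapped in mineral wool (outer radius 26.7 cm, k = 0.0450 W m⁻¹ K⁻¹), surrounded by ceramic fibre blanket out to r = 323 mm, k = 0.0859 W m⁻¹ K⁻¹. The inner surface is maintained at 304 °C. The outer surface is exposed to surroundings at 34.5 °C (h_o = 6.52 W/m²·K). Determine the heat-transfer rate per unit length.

Q' = 163 W/m

Treat each layer as a resistance in series:
  R'_aluminium = ln(0.189/0.177)/(2πk) = 0.06560/(2π·207) = 5.044×10^-5 m·K/W
  R'_mineral wool = ln(0.267/0.189)/(2πk) = 0.3455/(2π·0.0450) = 1.222 m·K/W
  R'_ceramic fibre blanket = ln(0.323/0.267)/(2πk) = 0.1904/(2π·0.0859) = 0.3528 m·K/W
  R'_conv,out = 1/(2πr h) = 1/(2π·0.323·6.52) = 0.07557 m·K/W
ΣR = 5.044×10^-5 + 1.222 + 0.3528 + 0.07557 = 1.650 m·K/W
Q' = ΔT/ΣR = (304 °C − 34.5 °C)/1.650 = 163 W/m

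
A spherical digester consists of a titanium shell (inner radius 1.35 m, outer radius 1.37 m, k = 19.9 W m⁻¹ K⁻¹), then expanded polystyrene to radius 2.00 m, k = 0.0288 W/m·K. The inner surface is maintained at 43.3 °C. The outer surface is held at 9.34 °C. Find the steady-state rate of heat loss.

Resistance network (inner→outer):
  R_titanium = (1/1.35 − 1/1.37)/(4πk) = 0.01081/(4π·19.9) = 4.324×10^-5 K/W
  R_expanded polystyrene = (1/1.37 − 1/2.00)/(4πk) = 0.2299/(4π·0.0288) = 0.6353 K/W
ΣR = 4.324×10^-5 + 0.6353 = 0.6353 K/W
Q = ΔT/ΣR = (43.3 °C − 9.34 °C)/0.6353 = 53.5 W

Q = 53.5 W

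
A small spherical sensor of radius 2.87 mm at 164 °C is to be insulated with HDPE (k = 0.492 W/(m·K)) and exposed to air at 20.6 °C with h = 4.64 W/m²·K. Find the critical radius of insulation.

r_cr = 21.2 cm

For a sphere, r_cr = 2k_ins/h = 2·0.492/4.64 = 0.212 m = 21.2 cm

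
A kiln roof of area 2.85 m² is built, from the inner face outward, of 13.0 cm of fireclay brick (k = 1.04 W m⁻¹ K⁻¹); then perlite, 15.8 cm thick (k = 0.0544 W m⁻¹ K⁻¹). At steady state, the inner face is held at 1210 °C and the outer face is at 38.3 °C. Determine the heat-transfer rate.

Q = 1100 W

Series thermal resistances, inner to outer:
  R_fireclay brick = L/(kA) = 0.130/(1.04·2.85) = 0.04386 K/W
  R_perlite = L/(kA) = 0.158/(0.0544·2.85) = 1.019 K/W
ΣR = 0.04386 + 1.019 = 1.063 K/W
Q = ΔT/ΣR = (1210 °C − 38.3 °C)/1.063 = 1100 W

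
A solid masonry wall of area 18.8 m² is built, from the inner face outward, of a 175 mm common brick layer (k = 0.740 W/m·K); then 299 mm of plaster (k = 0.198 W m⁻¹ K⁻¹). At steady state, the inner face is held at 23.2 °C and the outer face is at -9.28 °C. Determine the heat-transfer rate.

Series thermal resistances, inner to outer:
  R_common brick = L/(kA) = 0.175/(0.740·18.8) = 0.01258 K/W
  R_plaster = L/(kA) = 0.299/(0.198·18.8) = 0.08032 K/W
ΣR = 0.01258 + 0.08032 = 0.09290 K/W
Q = ΔT/ΣR = (23.2 °C − -9.28 °C)/0.09290 = 350 W

Q = 350 W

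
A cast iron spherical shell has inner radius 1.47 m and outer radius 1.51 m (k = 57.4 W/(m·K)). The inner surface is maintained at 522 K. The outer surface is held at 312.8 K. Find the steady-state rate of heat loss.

Q = 8.37×10^6 W

Q = 4πk·ΔT/(1/r₁ − 1/r₂) = 4π × 57.4 × 209.2 / (1/1.47 − 1/1.51) = 8.37×10^6 W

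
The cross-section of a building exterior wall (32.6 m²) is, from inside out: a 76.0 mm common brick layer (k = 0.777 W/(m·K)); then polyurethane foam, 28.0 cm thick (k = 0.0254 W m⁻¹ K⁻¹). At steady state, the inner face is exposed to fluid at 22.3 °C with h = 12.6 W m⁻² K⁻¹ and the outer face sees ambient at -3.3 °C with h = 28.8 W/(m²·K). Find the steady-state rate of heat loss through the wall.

Q = 74.3 W

Series thermal resistances, inner to outer:
  R_conv,in = 1/(hA) = 1/(12.6·32.6) = 0.002435 K/W
  R_common brick = L/(kA) = 0.0760/(0.777·32.6) = 0.003000 K/W
  R_polyurethane foam = L/(kA) = 0.280/(0.0254·32.6) = 0.3381 K/W
  R_conv,out = 1/(hA) = 1/(28.8·32.6) = 0.001065 K/W
ΣR = 0.002435 + 0.003000 + 0.3381 + 0.001065 = 0.3446 K/W
Q = ΔT/ΣR = (22.3 °C − -3.3 °C)/0.3446 = 74.3 W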